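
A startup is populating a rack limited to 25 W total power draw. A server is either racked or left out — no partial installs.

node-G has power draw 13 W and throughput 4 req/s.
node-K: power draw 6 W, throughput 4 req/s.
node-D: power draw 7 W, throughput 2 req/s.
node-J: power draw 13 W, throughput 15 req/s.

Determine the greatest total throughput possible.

Allowing fractional choices, the relaxed optimum would be about 20.8, but servers are indivisible.
node-D + node-J: power draw 7 + 13 = 20 ≤ 25, throughput 2 + 15 = 17.
node-K + node-J: power draw 6 + 13 = 19 ≤ 25, throughput 4 + 15 = 19.
Best is node-K and node-J with total throughput 19.

19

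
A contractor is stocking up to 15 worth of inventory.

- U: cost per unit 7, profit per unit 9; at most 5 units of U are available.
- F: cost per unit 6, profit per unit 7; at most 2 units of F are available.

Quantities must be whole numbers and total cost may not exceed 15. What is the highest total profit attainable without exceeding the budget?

2×U: cost 14 ≤ 15, profit 2·9 = 18.
1×U and 1×F: cost 13 ≤ 15, profit 1·9 + 1·7 = 16.
Best is 18.

18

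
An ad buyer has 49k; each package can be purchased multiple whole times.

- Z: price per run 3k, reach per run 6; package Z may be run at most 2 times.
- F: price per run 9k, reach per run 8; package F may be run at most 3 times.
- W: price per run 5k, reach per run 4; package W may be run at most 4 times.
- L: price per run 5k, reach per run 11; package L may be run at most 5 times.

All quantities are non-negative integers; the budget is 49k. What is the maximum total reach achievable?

This is a bounded integer knapsack.
2×Z, 2×F, and 5×L: price 49 ≤ 49, reach 2·6 + 2·8 + 5·11 = 83.
2×Z, 3×W, and 5×L: price 46 ≤ 49, reach 2·6 + 3·4 + 5·11 = 79.
Best is 83.

83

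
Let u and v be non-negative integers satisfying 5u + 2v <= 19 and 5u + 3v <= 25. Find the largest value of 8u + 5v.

40

Relaxing integrality, the LP optimum is 41.67 at (u,v) = (0, 8.33), which is not an integer point.
(u,v)=(0,8): 5·0+2·8=16≤19, 5·0+3·8=24≤25, objective 40.
(u,v)=(0,7): 5·0+2·7=14≤19, 5·0+3·7=21≤25, objective 35.
Maximum is 40 at (u,v)=(0,8).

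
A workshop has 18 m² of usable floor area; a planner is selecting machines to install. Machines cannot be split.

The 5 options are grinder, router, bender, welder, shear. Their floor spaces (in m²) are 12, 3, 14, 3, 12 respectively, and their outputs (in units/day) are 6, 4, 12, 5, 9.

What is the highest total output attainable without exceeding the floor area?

18

Allowing fractional choices, the relaxed optimum would be about 19.3, but machines are indivisible.
bender + welder: floor space 14 + 3 = 17 ≤ 18, output 12 + 5 = 17.
router + welder + shear: floor space 3 + 3 + 12 = 18 ≤ 18, output 4 + 5 + 9 = 18.
router + bender: floor space 3 + 14 = 17 ≤ 18, output 4 + 12 = 16.
Best is router, welder, and shear with total output 18.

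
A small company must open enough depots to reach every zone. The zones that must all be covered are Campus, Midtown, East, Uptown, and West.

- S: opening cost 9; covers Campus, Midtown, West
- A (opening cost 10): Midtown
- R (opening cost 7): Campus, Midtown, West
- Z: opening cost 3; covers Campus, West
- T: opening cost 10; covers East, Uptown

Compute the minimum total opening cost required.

17

The greedy cost-per-new-zone heuristic would pick Z, T, and R for 20, but a cheaper cover exists.
Choose R and T: together they cover Campus, Midtown, East, Uptown, West — every zone.
Total opening cost: 7 + 10 = 17.
No cover costs less than 17.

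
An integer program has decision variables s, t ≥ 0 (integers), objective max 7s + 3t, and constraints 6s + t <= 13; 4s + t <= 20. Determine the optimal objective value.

(s,t)=(0,13): 6·0+1·13=13≤13, 4·0+1·13=13≤20, objective 39.
(s,t)=(0,12): 6·0+1·12=12≤13, 4·0+1·12=12≤20, objective 36.
No feasible integer point exceeds 39.

39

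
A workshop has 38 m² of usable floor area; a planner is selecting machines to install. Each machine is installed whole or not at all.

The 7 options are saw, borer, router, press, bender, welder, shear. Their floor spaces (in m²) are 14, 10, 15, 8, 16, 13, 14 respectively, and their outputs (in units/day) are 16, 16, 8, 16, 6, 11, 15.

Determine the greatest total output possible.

48

borer + press + shear: floor space 10 + 8 + 14 = 32 ≤ 38, output 16 + 16 + 15 = 47.
saw + borer + press: floor space 14 + 10 + 8 = 32 ≤ 38, output 16 + 16 + 16 = 48.
Best is saw, borer, and press with total output 48.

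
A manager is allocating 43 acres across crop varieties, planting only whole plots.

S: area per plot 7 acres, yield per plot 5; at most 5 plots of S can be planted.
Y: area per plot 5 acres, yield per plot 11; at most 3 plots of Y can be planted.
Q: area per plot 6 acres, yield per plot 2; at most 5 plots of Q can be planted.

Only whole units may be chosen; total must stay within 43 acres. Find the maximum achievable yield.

Y has the best ratio (11/5); taking only Y gives at most 3×11 = 33 (stopped by the supply cap of 3).
Mixing does better — 4×S and 3×Y: area 43 ≤ 43, yield 4·5 + 3·11 = 53.

53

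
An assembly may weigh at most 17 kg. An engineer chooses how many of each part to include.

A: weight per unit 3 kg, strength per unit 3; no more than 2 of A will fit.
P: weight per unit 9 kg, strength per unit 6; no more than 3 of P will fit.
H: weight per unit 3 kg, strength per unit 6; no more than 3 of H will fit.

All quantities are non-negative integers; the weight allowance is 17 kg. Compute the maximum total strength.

24

This is a bounded integer knapsack.
Take 2×A and 3×H: weight 15 ≤ 17, strength 2·3 + 3·6 = 24.
H has the best ratio (6/3) and is taken to its limit of 3; remaining capacity is filled optimally with the others.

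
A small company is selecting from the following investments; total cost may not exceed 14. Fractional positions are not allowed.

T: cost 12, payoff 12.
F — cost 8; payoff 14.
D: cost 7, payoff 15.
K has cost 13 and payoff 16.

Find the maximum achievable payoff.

16

K: cost 13 ≤ 14, payoff 16.
D: cost 7 ≤ 14, payoff 15.
Best is K with total payoff 16.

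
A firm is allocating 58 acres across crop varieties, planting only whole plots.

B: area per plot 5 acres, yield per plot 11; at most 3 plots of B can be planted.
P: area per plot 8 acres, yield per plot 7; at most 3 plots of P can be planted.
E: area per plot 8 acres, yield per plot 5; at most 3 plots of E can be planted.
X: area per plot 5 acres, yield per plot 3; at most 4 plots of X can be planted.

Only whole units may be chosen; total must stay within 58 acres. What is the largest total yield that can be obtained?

Take 3×B, 3×P, 1×E, and 2×X: area 57 ≤ 58, yield 3·11 + 3·7 + 1·5 + 2·3 = 65.
B has the best ratio (11/5) and is taken to its limit of 3; remaining capacity is filled optimally with the others.

65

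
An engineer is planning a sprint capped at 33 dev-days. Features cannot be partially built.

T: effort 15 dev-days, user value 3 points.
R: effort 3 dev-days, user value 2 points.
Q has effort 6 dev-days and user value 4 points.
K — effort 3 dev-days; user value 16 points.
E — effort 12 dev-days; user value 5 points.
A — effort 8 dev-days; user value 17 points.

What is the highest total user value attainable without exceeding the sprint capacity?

Allowing fractional choices, the relaxed optimum would be about 44.2, but features are indivisible.
Q + K + E + A: effort 6 + 3 + 12 + 8 = 29 ≤ 33, user value 4 + 16 + 5 + 17 = 42.
R + K + E + A: effort 3 + 3 + 12 + 8 = 26 ≤ 33, user value 2 + 16 + 5 + 17 = 40.
R + Q + K + E + A: effort 3 + 6 + 3 + 12 + 8 = 32 ≤ 33, user value 2 + 4 + 16 + 5 + 17 = 44.
Best is R, Q, K, E, and A with total user value 44.

44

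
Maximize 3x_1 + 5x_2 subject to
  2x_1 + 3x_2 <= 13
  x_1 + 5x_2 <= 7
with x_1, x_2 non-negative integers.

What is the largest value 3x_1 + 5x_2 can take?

18

Relaxing integrality, the LP optimum is 19.57 at (x_1,x_2) = (6.29, 0.143), which is not an integer point.
(x_1,x_2)=(6,0): 2·6+3·0=12≤13, 1·6+5·0=6≤7, objective 18.
(x_1,x_2)=(5,0): 2·5+3·0=10≤13, 1·5+5·0=5≤7, objective 15.
Maximum is 18 at (x_1,x_2)=(6,0).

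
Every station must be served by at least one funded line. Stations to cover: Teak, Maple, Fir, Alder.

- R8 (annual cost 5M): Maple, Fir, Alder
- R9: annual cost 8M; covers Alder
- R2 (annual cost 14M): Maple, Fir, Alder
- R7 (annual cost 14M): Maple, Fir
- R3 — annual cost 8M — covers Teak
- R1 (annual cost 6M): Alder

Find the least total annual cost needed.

13

Choose R8 and R3: together they cover Teak, Maple, Fir, Alder — every station.
Total annual cost: 5 + 8 = 13.
No cover costs less than 13.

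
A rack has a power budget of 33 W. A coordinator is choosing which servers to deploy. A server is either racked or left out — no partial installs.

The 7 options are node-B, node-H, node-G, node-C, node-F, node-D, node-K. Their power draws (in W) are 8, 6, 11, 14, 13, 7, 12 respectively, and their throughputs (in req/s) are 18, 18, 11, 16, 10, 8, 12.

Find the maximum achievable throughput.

56

Allowing fractional choices, the relaxed optimum would be about 57.7, but servers are indivisible.
node-B + node-H + node-G + node-D: power draw 8 + 6 + 11 + 7 = 32 ≤ 33, throughput 18 + 18 + 11 + 8 = 55.
node-B + node-H + node-D + node-K: power draw 8 + 6 + 7 + 12 = 33 ≤ 33, throughput 18 + 18 + 8 + 12 = 56.
node-B + node-H + node-C: power draw 8 + 6 + 14 = 28 ≤ 33, throughput 18 + 18 + 16 = 52.
Best is node-B, node-H, node-D, and node-K with total throughput 56.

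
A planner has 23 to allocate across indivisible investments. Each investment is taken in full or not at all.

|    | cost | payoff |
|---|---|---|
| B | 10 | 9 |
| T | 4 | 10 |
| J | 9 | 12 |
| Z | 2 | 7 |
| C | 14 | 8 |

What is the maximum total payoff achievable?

31

This is a 0-1 knapsack instance.
Take B, T, and J: cost 10 + 4 + 9 = 23 ≤ 23, payoff 9 + 10 + 12 = 31.
No other feasible combination does better.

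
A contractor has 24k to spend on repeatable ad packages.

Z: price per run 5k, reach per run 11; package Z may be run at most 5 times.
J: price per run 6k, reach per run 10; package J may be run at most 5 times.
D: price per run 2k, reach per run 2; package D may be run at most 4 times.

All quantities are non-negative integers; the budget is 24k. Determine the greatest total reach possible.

48

Z has the best ratio (11/5); taking only Z gives at most 4×11 = 44 (stopped by the price limit).
Mixing does better — 4×Z and 2×D: price 24 ≤ 24, reach 4·11 + 2·2 = 48.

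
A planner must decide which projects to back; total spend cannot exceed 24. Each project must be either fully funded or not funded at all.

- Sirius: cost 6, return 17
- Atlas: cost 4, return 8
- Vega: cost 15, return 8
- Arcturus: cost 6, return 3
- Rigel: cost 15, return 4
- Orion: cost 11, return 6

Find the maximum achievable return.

This is a 0-1 knapsack instance.
Allowing fractional choices, the relaxed optimum would be about 32.6, but projects are indivisible.
Sirius + Atlas + Arcturus: cost 6 + 4 + 6 = 16 ≤ 24, return 17 + 8 + 3 = 28.
Sirius + Atlas + Orion: cost 6 + 4 + 11 = 21 ≤ 24, return 17 + 8 + 6 = 31.
Best is Sirius, Atlas, and Orion with total return 31.

31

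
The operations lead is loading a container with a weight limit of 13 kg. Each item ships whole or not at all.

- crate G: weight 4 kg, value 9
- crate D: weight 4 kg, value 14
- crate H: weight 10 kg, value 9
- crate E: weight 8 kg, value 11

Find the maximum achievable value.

25

This is a 0-1 knapsack instance.
crate G + crate D: weight 4 + 4 = 8 ≤ 13, value 9 + 14 = 23.
crate D + crate E: weight 4 + 8 = 12 ≤ 13, value 14 + 11 = 25.
Best is crate D and crate E with total value 25.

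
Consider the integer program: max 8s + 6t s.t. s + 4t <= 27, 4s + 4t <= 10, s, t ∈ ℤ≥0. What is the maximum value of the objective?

The continuous relaxation peaks at (2.5, 0) with value 20.00; rounding to a feasible lattice point costs some objective.
(s,t)=(2,0) is feasible, giving 16.
(s,t)=(1,1) is feasible, giving 14.
(s,t)=(1,0) is feasible, giving 8.
Maximum is 16 at (s,t)=(2,0).

16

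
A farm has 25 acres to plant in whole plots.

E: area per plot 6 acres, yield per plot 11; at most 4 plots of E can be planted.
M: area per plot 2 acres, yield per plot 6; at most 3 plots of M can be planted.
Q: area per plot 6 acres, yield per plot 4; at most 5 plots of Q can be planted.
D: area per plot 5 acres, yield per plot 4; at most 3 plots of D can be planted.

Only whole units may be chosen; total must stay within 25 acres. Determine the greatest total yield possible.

51

M has the best ratio (6/2); taking only M gives at most 3×6 = 18 (stopped by the supply cap of 3).
Mixing does better — 3×E and 3×M: area 24 ≤ 25, yield 3·11 + 3·6 = 51.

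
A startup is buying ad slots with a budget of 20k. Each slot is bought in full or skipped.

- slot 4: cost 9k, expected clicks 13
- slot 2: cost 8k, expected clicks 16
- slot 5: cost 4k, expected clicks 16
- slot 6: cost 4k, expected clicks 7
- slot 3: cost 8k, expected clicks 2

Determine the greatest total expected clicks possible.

39

This is an integer program with binary decision variables.
Allowing fractional choices, the relaxed optimum would be about 44.8, but ad slots are indivisible.
slot 2 + slot 5 + slot 6: cost 8 + 4 + 4 = 16 ≤ 20, expected clicks 16 + 16 + 7 = 39.
slot 4 + slot 5 + slot 6: cost 9 + 4 + 4 = 17 ≤ 20, expected clicks 13 + 16 + 7 = 36.
Best is slot 2, slot 5, and slot 6 with total expected clicks 39.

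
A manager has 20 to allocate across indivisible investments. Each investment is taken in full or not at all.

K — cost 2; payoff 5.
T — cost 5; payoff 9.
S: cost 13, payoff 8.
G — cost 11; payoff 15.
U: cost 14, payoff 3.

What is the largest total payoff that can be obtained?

29

T + G: cost 5 + 11 = 16 ≤ 20, payoff 9 + 15 = 24.
K + T + G: cost 2 + 5 + 11 = 18 ≤ 20, payoff 5 + 9 + 15 = 29.
K + T + S: cost 2 + 5 + 13 = 20 ≤ 20, payoff 5 + 9 + 8 = 22.
Best is K, T, and G with total payoff 29.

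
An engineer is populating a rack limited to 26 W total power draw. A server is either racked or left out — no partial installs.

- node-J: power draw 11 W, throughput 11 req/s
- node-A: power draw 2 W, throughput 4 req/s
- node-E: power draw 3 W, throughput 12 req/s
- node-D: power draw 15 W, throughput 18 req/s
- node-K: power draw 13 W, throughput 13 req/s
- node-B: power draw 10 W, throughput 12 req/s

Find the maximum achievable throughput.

39

Treat it as a binary knapsack problem.
Allowing fractional choices, the relaxed optimum would be about 41.2, but servers are indivisible.
node-J + node-A + node-E + node-B: power draw 11 + 2 + 3 + 10 = 26 ≤ 26, throughput 11 + 4 + 12 + 12 = 39.
node-J + node-E + node-B: power draw 11 + 3 + 10 = 24 ≤ 26, throughput 11 + 12 + 12 = 35.
node-E + node-K + node-B: power draw 3 + 13 + 10 = 26 ≤ 26, throughput 12 + 13 + 12 = 37.
Best is node-J, node-A, node-E, and node-B with total throughput 39.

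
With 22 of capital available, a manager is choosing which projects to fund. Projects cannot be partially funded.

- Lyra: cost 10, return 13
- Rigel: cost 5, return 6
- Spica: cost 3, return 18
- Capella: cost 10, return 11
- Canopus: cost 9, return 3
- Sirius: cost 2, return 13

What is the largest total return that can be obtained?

50

Allowing fractional choices, the relaxed optimum would be about 52.2, but projects are indivisible.
Lyra + Rigel + Spica + Sirius: cost 10 + 5 + 3 + 2 = 20 ≤ 22, return 13 + 6 + 18 + 13 = 50.
Rigel + Spica + Capella + Sirius: cost 5 + 3 + 10 + 2 = 20 ≤ 22, return 6 + 18 + 11 + 13 = 48.
Best is Lyra, Rigel, Spica, and Sirius with total return 50.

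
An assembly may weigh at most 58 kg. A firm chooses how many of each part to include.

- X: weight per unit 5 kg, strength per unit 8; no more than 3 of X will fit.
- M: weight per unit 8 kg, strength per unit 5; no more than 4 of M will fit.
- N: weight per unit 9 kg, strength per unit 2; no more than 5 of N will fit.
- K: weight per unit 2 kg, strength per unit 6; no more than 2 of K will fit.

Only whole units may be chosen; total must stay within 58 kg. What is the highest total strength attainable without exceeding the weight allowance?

56

This is a bounded integer knapsack.
Take 3×X, 4×M, and 2×K: weight 51 ≤ 58, strength 3·8 + 4·5 + 2·6 = 56.
K has the best ratio (6/2) and is taken to its limit of 2; remaining capacity is filled optimally with the others.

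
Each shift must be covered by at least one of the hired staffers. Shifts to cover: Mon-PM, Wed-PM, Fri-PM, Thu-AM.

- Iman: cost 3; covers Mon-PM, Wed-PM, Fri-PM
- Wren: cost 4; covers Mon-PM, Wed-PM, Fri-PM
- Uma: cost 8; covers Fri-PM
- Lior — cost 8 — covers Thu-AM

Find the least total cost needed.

11

Choose Iman and Lior: together they cover Mon-PM, Wed-PM, Fri-PM, Thu-AM — every shift.
Total cost: 3 + 8 = 11.
No cover costs less than 11.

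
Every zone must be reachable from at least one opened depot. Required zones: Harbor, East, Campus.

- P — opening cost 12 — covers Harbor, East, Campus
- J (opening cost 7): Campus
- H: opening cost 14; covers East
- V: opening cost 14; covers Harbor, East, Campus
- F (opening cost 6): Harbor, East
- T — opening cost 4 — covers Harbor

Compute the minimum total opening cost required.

This is an integer covering problem.
The greedy cost-per-new-zone heuristic would pick F and J for 13, but a cheaper cover exists.
P alone covers Harbor, East, Campus — every zone.
Total opening cost: 12.
No cover costs less than 12.

12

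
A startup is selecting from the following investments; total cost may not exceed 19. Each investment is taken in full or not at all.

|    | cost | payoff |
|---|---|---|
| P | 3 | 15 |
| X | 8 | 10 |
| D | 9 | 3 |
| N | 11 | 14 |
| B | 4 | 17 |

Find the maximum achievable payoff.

P + N + B: cost 3 + 11 + 4 = 18 ≤ 19, payoff 15 + 14 + 17 = 46.
P + D + B: cost 3 + 9 + 4 = 16 ≤ 19, payoff 15 + 3 + 17 = 35.
P + X + B: cost 3 + 8 + 4 = 15 ≤ 19, payoff 15 + 10 + 17 = 42.
Best is P, N, and B with total payoff 46.

46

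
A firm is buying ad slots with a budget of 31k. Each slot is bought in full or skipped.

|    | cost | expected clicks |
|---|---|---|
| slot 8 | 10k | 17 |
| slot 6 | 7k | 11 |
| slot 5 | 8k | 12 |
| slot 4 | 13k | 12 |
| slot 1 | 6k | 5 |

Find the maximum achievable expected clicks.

Take slot 8, slot 6, slot 5, and slot 1: cost 10 + 7 + 8 + 6 = 31 ≤ 31, expected clicks 17 + 11 + 12 + 5 = 45.
No other feasible combination does better.

45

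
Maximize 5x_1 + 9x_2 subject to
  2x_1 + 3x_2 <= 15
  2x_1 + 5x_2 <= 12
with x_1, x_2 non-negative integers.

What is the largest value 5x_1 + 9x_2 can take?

30

(x_1,x_2)=(6,0): 2·6+3·0=12≤15, 2·6+5·0=12≤12, objective 30.
(x_1,x_2)=(5,0): 2·5+3·0=10≤15, 2·5+5·0=10≤12, objective 25.
Maximum is 30 at (x_1,x_2)=(6,0).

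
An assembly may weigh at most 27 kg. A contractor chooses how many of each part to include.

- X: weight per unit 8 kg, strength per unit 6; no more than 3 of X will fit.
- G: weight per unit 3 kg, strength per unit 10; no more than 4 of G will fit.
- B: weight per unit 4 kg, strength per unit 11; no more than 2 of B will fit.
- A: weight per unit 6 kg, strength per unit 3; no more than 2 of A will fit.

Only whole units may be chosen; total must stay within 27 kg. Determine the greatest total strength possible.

Take 4×G, 2×B, and 1×A: weight 26 ≤ 27, strength 4·10 + 2·11 + 1·3 = 65.
G has the best ratio (10/3) and is taken to its limit of 4; remaining capacity is filled optimally with the others.

65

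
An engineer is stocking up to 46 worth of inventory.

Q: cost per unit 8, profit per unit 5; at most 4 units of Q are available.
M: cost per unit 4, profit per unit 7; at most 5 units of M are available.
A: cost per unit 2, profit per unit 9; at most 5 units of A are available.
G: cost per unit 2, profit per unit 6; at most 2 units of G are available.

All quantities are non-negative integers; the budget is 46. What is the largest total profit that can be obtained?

97

Take 1×Q, 5×M, 5×A, and 2×G: cost 42 ≤ 46, profit 1·5 + 5·7 + 5·9 + 2·6 = 97.
A has the best ratio (9/2) and is taken to its limit of 5; remaining capacity is filled optimally with the others.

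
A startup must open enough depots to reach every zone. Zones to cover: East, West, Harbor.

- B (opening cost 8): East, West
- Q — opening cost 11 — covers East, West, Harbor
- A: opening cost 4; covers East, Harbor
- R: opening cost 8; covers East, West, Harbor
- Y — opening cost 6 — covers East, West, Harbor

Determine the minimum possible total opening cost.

This is an integer covering problem.
The greedy cost-per-new-zone heuristic would pick A and Y for 10, but a cheaper cover exists.
Y alone covers East, West, Harbor — every zone.
Total opening cost: 6.
No cover costs less than 6.

6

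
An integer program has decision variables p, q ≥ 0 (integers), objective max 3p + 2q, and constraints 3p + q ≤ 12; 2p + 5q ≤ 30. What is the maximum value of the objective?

Relaxing integrality, the LP optimum is 17.08 at (p,q) = (2.31, 5.08), which is not an integer point.
(p,q)=(2,5): 3·2+1·5=11≤12, 2·2+5·5=29≤30, objective 16.
(p,q)=(2,4): 3·2+1·4=10≤12, 2·2+5·4=24≤30, objective 14.
(p,q)=(1,5): 3·1+1·5=8≤12, 2·1+5·5=27≤30, objective 13.
(p,q)=(1,4): 3·1+1·4=7≤12, 2·1+5·4=22≤30, objective 11.
The best lattice point is (2,5), giving 16.

16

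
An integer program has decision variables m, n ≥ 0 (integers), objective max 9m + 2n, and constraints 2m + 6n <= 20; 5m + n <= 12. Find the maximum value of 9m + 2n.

(m,n)=(2,2): 2·2+6·2=16≤20, 5·2+1·2=12≤12, objective 22.
(m,n)=(2,1): 2·2+6·1=10≤20, 5·2+1·1=11≤12, objective 20.
(m,n)=(1,3): 2·1+6·3=20≤20, 5·1+1·3=8≤12, objective 15.
No feasible integer point exceeds 22.

22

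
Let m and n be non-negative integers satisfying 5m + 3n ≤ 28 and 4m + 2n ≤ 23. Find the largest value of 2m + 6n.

(m,n)=(0,9): 5·0+3·9=27≤28, 4·0+2·9=18≤23, objective 54.
(m,n)=(0,8): 5·0+3·8=24≤28, 4·0+2·8=16≤23, objective 48.
No feasible integer point exceeds 54.

54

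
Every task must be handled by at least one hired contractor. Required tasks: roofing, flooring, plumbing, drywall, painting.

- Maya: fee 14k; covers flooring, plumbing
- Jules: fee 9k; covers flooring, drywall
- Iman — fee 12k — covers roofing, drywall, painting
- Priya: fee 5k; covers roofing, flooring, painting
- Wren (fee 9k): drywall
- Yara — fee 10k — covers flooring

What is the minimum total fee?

26

The greedy cost-per-new-task heuristic would pick Priya, Jules, and Maya for 28, but a cheaper cover exists.
Choose Maya and Iman: together they cover roofing, flooring, plumbing, drywall, painting — every task.
Total fee: 14 + 12 = 26.
No cover costs less than 26.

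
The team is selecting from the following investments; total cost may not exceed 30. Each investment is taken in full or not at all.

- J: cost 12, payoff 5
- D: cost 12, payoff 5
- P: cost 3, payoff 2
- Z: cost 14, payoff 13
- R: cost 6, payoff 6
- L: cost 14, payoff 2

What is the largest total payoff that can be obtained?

P + Z + R: cost 3 + 14 + 6 = 23 ≤ 30, payoff 2 + 13 + 6 = 21.
D + P + Z: cost 12 + 3 + 14 = 29 ≤ 30, payoff 5 + 2 + 13 = 20.
J + P + Z: cost 12 + 3 + 14 = 29 ≤ 30, payoff 5 + 2 + 13 = 20.
Best is P, Z, and R with total payoff 21.

21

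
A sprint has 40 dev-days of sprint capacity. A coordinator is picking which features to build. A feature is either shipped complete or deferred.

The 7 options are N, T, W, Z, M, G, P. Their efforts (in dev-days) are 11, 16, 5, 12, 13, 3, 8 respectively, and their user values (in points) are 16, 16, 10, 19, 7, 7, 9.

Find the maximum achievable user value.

Allowing fractional choices, the relaxed optimum would be about 62.0, but features are indivisible.
N + W + Z + G + P: effort 11 + 5 + 12 + 3 + 8 = 39 ≤ 40, user value 16 + 10 + 19 + 7 + 9 = 61.
N + W + Z + P: effort 11 + 5 + 12 + 8 = 36 ≤ 40, user value 16 + 10 + 19 + 9 = 54.
Best is N, W, Z, G, and P with total user value 61.

61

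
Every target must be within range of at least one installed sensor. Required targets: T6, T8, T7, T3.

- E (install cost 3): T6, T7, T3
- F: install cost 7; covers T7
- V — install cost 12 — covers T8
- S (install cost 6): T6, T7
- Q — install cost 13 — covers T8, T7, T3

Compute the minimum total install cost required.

15

This is an integer covering problem.
Choose E and V: together they cover T6, T8, T7, T3 — every target.
Total install cost: 3 + 12 = 15.
No cover costs less than 15.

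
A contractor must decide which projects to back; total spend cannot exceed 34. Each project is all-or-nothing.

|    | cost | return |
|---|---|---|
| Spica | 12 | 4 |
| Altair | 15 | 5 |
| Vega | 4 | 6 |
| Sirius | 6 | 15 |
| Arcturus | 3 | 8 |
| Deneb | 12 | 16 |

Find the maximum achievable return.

45

This is an integer program with binary decision variables.
Allowing fractional choices, the relaxed optimum would be about 48.0, but projects are indivisible.
Spica + Sirius + Arcturus + Deneb: cost 12 + 6 + 3 + 12 = 33 ≤ 34, return 4 + 15 + 8 + 16 = 43.
Spica + Vega + Sirius + Deneb: cost 12 + 4 + 6 + 12 = 34 ≤ 34, return 4 + 6 + 15 + 16 = 41.
Vega + Sirius + Arcturus + Deneb: cost 4 + 6 + 3 + 12 = 25 ≤ 34, return 6 + 15 + 8 + 16 = 45.
Best is Vega, Sirius, Arcturus, and Deneb with total return 45.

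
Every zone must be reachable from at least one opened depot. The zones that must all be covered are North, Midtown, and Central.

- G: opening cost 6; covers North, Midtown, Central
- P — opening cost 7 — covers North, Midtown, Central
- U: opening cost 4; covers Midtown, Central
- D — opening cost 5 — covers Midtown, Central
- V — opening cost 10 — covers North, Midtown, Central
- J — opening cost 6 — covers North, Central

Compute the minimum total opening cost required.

6

G alone covers North, Midtown, Central — every zone.
Total opening cost: 6.
No cover costs less than 6.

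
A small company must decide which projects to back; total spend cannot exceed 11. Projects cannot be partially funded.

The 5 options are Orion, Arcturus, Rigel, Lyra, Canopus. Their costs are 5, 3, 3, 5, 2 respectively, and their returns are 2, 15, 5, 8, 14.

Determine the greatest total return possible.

Allowing fractional choices, the relaxed optimum would be about 38.8, but projects are indivisible.
Arcturus + Lyra + Canopus: cost 3 + 5 + 2 = 10 ≤ 11, return 15 + 8 + 14 = 37.
Orion + Arcturus + Canopus: cost 5 + 3 + 2 = 10 ≤ 11, return 2 + 15 + 14 = 31.
Arcturus + Rigel + Canopus: cost 3 + 3 + 2 = 8 ≤ 11, return 15 + 5 + 14 = 34.
Best is Arcturus, Lyra, and Canopus with total return 37.

37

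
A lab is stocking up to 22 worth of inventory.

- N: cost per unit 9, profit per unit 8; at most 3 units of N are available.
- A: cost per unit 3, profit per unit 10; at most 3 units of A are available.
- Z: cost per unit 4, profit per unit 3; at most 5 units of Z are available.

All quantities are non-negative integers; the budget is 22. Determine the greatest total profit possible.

41

This is a bounded integer knapsack.
3×A and 3×Z: cost 21 ≤ 22, profit 3·10 + 3·3 = 39.
1×N, 3×A, and 1×Z: cost 22 ≤ 22, profit 1·8 + 3·10 + 1·3 = 41.
Best is 41.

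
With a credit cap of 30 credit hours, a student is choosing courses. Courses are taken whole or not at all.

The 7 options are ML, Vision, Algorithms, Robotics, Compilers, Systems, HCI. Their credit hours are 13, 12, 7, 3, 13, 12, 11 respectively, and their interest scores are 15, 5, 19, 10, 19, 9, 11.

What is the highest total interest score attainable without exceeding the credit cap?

48

Take Algorithms, Robotics, and Compilers: credit hours 7 + 3 + 13 = 23 ≤ 30, interest score 19 + 10 + 19 = 48.
No other feasible combination does better.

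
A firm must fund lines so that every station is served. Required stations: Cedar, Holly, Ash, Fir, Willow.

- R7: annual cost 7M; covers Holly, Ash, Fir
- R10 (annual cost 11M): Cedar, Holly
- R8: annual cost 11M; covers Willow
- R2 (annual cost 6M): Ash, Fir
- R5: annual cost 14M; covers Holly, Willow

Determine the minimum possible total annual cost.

This is a weighted set-cover instance.
The greedy cost-per-new-station heuristic would pick R7, R10, and R8 for 29, but a cheaper cover exists.
Choose R10, R8, and R2: together they cover Cedar, Holly, Ash, Fir, Willow — every station.
Total annual cost: 11 + 11 + 6 = 28.
No cover costs less than 28.

28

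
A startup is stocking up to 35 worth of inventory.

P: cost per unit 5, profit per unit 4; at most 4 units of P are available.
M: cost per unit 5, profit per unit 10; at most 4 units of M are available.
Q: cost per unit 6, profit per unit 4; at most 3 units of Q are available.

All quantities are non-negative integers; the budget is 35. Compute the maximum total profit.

Take 3×P and 4×M: cost 35 ≤ 35, profit 3·4 + 4·10 = 52.
M has the best ratio (10/5) and is taken to its limit of 4; remaining capacity is filled optimally with the others.

52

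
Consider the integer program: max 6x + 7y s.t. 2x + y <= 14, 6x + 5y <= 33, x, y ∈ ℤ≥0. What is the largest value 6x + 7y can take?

42

(x,y)=(0,6) is feasible, giving 42.
(x,y)=(1,5) is feasible, giving 41.
(x,y)=(0,5) is feasible, giving 35.
The best lattice point is (0,6), giving 42.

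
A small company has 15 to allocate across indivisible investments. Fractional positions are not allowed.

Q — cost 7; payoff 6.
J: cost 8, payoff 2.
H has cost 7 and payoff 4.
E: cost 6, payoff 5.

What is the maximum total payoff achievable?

11

Allowing fractional choices, the relaxed optimum would be about 12.1, but investments are indivisible.
H + E: cost 7 + 6 = 13 ≤ 15, payoff 4 + 5 = 9.
Q + E: cost 7 + 6 = 13 ≤ 15, payoff 6 + 5 = 11.
Q + H: cost 7 + 7 = 14 ≤ 15, payoff 6 + 4 = 10.
Best is Q and E with total payoff 11.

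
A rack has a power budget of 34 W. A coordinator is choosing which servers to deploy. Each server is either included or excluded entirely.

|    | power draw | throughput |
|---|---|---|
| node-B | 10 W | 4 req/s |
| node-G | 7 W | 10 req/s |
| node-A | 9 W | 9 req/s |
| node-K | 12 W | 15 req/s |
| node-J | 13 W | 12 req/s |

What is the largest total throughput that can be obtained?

This is an integer program with binary decision variables.
Allowing fractional choices, the relaxed optimum would be about 39.5, but servers are indivisible.
node-G + node-A + node-K: power draw 7 + 9 + 12 = 28 ≤ 34, throughput 10 + 9 + 15 = 34.
node-G + node-K + node-J: power draw 7 + 12 + 13 = 32 ≤ 34, throughput 10 + 15 + 12 = 37.
node-A + node-K + node-J: power draw 9 + 12 + 13 = 34 ≤ 34, throughput 9 + 15 + 12 = 36.
Best is node-G, node-K, and node-J with total throughput 37.

37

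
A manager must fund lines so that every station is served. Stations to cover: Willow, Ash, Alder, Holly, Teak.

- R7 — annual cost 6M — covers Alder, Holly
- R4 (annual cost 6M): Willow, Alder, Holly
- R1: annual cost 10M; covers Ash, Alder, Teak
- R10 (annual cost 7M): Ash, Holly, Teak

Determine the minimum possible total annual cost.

This is an integer covering problem.
Choose R4 and R10: together they cover Willow, Ash, Alder, Holly, Teak — every station.
Total annual cost: 6 + 7 = 13.
No cover costs less than 13.

13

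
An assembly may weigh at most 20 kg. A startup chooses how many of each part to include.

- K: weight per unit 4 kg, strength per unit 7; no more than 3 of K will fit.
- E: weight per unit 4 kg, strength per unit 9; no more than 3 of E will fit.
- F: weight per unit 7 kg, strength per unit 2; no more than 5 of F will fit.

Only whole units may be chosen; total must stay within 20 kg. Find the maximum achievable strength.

41

2×K and 3×E: weight 20 ≤ 20, strength 2·7 + 3·9 = 41.
3×K and 2×E: weight 20 ≤ 20, strength 3·7 + 2·9 = 39.
Best is 41.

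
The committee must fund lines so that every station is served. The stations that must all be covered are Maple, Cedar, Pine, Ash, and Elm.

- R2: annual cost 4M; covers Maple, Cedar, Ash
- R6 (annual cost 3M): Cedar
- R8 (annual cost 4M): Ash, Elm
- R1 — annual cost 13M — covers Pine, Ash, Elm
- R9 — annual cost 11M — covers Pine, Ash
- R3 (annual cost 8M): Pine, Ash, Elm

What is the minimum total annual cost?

The greedy cost-per-new-station heuristic would pick R2, R8, and R3 for 16, but a cheaper cover exists.
Choose R2 and R3: together they cover Maple, Cedar, Pine, Ash, Elm — every station.
Total annual cost: 4 + 8 = 12.
No cover costs less than 12.

12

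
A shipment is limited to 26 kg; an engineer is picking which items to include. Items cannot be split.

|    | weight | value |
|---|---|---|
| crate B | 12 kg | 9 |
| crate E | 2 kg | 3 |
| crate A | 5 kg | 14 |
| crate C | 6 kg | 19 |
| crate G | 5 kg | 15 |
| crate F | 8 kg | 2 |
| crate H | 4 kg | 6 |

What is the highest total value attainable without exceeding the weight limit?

57

Allowing fractional choices, the relaxed optimum would be about 60.0, but items are indivisible.
crate E + crate A + crate C + crate G + crate H: weight 2 + 5 + 6 + 5 + 4 = 22 ≤ 26, value 3 + 14 + 19 + 15 + 6 = 57.
crate A + crate C + crate G + crate H: weight 5 + 6 + 5 + 4 = 20 ≤ 26, value 14 + 19 + 15 + 6 = 54.
crate E + crate A + crate C + crate G + crate F: weight 2 + 5 + 6 + 5 + 8 = 26 ≤ 26, value 3 + 14 + 19 + 15 + 2 = 53.
Best is crate E, crate A, crate C, crate G, and crate H with total value 57.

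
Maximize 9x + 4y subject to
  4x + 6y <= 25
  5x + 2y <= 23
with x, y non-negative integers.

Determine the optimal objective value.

40

(x,y)=(4,1): 4·4+6·1=22≤25, 5·4+2·1=22≤23, objective 40.
(x,y)=(4,0): 4·4+6·0=16≤25, 5·4+2·0=20≤23, objective 36.
(x,y)=(3,2): 4·3+6·2=24≤25, 5·3+2·2=19≤23, objective 35.
(x,y)=(3,1): 4·3+6·1=18≤25, 5·3+2·1=17≤23, objective 31.
Maximum is 40 at (x,y)=(4,1).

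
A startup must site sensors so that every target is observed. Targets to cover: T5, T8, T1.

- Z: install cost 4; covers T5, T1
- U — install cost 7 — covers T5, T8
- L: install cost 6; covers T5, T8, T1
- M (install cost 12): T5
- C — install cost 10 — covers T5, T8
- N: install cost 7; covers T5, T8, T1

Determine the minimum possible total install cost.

6

This is an integer covering problem.
The greedy cost-per-new-target heuristic would pick Z and L for 10, but a cheaper cover exists.
L alone covers T5, T8, T1 — every target.
Total install cost: 6.
No cover costs less than 6.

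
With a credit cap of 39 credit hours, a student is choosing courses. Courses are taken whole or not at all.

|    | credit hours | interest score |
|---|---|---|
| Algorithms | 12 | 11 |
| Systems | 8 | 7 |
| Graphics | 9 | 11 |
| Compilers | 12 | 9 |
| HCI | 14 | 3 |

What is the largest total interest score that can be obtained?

Take Algorithms, Graphics, and Compilers: credit hours 12 + 9 + 12 = 33 ≤ 39, interest score 11 + 11 + 9 = 31.
No other feasible combination does better.

31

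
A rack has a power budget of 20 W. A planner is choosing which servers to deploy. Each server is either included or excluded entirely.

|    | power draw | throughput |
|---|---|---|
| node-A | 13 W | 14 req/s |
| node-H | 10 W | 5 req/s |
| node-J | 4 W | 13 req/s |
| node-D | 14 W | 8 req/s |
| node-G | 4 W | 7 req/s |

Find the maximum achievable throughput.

27

Take node-A and node-J: power draw 13 + 4 = 17 ≤ 20, throughput 14 + 13 = 27.
No other feasible combination does better.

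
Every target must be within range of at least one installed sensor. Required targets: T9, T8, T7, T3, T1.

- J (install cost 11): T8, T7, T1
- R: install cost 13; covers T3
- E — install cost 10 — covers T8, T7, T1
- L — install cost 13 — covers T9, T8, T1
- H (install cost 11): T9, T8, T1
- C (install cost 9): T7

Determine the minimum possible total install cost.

33

The greedy cost-per-new-target heuristic would pick E, H, and R for 34, but a cheaper cover exists.
Choose R, H, and C: together they cover T9, T8, T7, T3, T1 — every target.
Total install cost: 13 + 11 + 9 = 33.
No cover costs less than 33.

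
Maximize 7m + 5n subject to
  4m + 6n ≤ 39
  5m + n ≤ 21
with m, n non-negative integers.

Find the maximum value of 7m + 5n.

(m,n)=(3,4): 4·3+6·4=36≤39, 5·3+1·4=19≤21, objective 41.
(m,n)=(2,5): 4·2+6·5=38≤39, 5·2+1·5=15≤21, objective 39.
Maximum is 41 at (m,n)=(3,4).

41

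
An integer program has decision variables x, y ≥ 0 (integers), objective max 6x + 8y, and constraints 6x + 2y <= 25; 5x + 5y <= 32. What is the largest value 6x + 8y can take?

(x,y)=(0,6) is feasible, giving 48.
(x,y)=(1,5) is feasible, giving 46.
The best lattice point is (0,6), giving 48.

48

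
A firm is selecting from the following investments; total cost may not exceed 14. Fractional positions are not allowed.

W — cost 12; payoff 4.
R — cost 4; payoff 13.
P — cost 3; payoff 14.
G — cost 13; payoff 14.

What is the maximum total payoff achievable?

Take R and P: cost 4 + 3 = 7 ≤ 14, payoff 13 + 14 = 27.
No other feasible combination does better.

27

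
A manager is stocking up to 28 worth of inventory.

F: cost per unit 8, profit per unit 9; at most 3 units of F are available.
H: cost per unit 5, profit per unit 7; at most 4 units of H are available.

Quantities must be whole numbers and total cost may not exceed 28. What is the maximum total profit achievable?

37

Take 1×F and 4×H: cost 28 ≤ 28, profit 1·9 + 4·7 = 37.
H has the best ratio (7/5) and is taken to its limit of 4; remaining capacity is filled optimally with the others.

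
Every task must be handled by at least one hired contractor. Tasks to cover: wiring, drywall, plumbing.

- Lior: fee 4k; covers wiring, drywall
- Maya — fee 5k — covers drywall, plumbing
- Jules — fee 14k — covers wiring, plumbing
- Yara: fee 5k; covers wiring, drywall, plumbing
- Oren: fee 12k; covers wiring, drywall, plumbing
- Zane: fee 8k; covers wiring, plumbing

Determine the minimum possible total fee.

Yara alone covers wiring, drywall, plumbing — every task.
Total fee: 5.
No cover costs less than 5.

5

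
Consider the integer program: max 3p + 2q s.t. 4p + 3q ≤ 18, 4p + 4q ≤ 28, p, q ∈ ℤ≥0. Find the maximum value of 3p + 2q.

13

Relaxing integrality, the LP optimum is 13.50 at (p,q) = (4.5, 0), which is not an integer point.
(p,q)=(3,2) is feasible, giving 13.
(p,q)=(4,0) is feasible, giving 12.
(p,q)=(2,3) is feasible, giving 12.
(p,q)=(3,1) is feasible, giving 11.
The best lattice point is (3,2), giving 13.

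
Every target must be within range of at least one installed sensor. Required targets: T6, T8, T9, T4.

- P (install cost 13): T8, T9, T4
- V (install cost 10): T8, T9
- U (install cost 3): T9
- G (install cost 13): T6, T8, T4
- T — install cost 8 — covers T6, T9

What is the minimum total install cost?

This is an integer covering problem.
Choose U and G: together they cover T6, T8, T9, T4 — every target.
Total install cost: 3 + 13 = 16.
No cover costs less than 16.

16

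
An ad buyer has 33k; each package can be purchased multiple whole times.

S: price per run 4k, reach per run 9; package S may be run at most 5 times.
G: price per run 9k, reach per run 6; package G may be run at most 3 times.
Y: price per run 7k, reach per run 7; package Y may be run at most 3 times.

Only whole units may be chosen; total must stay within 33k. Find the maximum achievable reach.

Take 5×S and 1×Y: price 27 ≤ 33, reach 5·9 + 1·7 = 52.
S has the best ratio (9/4) and is taken to its limit of 5; remaining capacity is filled optimally with the others.

52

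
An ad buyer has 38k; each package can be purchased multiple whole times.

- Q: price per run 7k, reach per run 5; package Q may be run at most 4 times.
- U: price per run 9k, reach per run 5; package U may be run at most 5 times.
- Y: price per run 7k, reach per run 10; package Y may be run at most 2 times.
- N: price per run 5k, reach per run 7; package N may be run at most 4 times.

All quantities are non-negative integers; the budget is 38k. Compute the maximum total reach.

48

Take 2×Y and 4×N: price 34 ≤ 38, reach 2·10 + 4·7 = 48.
Y has the best ratio (10/7) and is taken to its limit of 2; remaining capacity is filled optimally with the others.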